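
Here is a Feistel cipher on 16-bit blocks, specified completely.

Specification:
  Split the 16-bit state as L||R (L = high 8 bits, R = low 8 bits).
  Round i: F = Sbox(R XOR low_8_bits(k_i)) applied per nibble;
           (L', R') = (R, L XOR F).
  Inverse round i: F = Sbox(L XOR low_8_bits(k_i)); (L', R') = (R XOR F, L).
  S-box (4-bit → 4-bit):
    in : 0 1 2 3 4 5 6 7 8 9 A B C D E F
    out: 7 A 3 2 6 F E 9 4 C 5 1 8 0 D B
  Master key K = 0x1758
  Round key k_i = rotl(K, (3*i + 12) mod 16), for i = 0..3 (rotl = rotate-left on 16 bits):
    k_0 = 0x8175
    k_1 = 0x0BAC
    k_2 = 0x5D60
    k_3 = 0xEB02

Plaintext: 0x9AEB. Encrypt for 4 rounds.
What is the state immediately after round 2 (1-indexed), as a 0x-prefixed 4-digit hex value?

0x575A

s_0 = plaintext = 0x9AEB
s_1 = Round(s_0, k_0) = 0xEB57
s_2 = Round(s_1, k_1) = 0x575A
s_3 = Round(s_2, k_2) = 0x5A72
s_4 = Round(s_3, k_3) = 0x72CD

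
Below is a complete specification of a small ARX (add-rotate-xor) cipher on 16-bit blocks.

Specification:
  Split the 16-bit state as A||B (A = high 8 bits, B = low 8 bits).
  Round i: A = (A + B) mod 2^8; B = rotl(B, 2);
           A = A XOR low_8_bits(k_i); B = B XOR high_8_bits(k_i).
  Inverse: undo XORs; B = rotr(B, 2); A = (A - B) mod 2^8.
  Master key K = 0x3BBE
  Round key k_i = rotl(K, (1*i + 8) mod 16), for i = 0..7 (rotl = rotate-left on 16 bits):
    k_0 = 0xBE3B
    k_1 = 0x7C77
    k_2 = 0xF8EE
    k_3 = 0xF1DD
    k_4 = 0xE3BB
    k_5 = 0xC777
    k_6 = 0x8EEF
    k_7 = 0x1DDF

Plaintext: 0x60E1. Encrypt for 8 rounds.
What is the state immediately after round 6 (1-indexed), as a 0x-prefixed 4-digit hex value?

0x53F1

s_0 = plaintext = 0x60E1
s_1 = Round(s_0, k_0) = 0x7A39
s_2 = Round(s_1, k_1) = 0xC498
s_3 = Round(s_2, k_2) = 0xB29A
s_4 = Round(s_3, k_3) = 0x919B
s_5 = Round(s_4, k_4) = 0x978D
s_6 = Round(s_5, k_5) = 0x53F1
s_7 = Round(s_6, k_6) = 0xAB49
s_8 = Round(s_7, k_7) = 0x2B38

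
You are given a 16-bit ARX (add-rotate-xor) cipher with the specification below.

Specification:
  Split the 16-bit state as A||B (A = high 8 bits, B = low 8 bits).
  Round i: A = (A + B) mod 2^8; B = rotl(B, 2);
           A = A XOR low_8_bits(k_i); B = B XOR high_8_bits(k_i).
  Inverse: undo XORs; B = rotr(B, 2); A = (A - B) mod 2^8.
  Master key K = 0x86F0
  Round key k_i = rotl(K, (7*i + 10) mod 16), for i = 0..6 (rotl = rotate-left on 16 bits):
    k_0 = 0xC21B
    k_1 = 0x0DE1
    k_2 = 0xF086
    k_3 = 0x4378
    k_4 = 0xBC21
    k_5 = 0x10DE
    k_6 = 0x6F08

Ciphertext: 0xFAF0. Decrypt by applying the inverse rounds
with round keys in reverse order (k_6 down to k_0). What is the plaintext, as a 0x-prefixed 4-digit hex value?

s_0 = ciphertext = 0xFAF0
s_1 = InvRound(s_0, k_6) = 0x0BE7
s_2 = InvRound(s_1, k_5) = 0xD8FD
s_3 = InvRound(s_2, k_4) = 0xA950
s_4 = InvRound(s_3, k_3) = 0x0DC4
s_5 = InvRound(s_4, k_2) = 0x7E0D
s_6 = InvRound(s_5, k_1) = 0x9F00
s_7 = InvRound(s_6, k_0) = 0xD4B0

0xD4B0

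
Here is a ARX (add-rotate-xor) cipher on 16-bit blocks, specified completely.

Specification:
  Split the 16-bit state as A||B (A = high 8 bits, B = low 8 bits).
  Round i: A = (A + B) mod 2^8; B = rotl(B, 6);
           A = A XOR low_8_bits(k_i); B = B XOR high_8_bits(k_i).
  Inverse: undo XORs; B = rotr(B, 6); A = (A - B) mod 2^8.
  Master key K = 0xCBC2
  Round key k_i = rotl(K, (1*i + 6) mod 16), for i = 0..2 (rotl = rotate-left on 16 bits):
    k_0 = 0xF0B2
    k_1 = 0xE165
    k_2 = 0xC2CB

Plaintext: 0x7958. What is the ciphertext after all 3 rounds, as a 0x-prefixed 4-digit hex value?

s_0 = plaintext = 0x7958
s_1 = Round(s_0, k_0) = 0x63E6
s_2 = Round(s_1, k_1) = 0x2C58
s_3 = Round(s_2, k_2) = 0x4FD4

0x4FD4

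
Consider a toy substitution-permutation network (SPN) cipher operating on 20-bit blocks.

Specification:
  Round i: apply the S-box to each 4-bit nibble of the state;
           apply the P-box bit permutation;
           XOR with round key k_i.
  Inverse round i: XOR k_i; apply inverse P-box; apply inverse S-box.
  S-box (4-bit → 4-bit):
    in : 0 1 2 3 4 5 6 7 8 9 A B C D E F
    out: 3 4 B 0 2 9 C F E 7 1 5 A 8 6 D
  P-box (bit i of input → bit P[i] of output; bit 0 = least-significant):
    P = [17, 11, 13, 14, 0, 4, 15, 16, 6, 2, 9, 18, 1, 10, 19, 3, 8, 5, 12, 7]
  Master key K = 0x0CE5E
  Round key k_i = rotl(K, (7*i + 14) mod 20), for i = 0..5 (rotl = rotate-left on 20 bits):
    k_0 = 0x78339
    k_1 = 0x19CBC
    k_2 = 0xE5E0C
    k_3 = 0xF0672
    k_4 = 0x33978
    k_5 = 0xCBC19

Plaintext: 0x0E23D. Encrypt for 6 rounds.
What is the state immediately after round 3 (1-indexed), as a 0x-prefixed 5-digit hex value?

s_0 = plaintext = 0x0E23D
s_1 = Round(s_0, k_0) = 0xBC65D
s_2 = Round(s_1, k_1) = 0x4CBB5
s_3 = Round(s_2, k_2) = 0xC9865
s_4 = Round(s_3, k_3) = 0x0C0D4
s_5 = Round(s_4, k_4) = 0x23414
s_6 = Round(s_5, k_5) = 0xC35BD

0xC9865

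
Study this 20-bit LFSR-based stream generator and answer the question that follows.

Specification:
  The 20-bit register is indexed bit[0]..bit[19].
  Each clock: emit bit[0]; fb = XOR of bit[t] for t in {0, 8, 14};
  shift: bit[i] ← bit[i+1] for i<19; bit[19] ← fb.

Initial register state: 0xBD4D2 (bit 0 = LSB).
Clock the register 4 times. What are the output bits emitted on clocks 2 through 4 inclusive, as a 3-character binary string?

reg_0 = 0xBD4D2
clock 1: out=0, reg = 0xDEA69
clock 2: out=1, reg = 0x6F534
clock 3: out=0, reg = 0x37A9A
clock 4: out=0, reg = 0x9BD4D

100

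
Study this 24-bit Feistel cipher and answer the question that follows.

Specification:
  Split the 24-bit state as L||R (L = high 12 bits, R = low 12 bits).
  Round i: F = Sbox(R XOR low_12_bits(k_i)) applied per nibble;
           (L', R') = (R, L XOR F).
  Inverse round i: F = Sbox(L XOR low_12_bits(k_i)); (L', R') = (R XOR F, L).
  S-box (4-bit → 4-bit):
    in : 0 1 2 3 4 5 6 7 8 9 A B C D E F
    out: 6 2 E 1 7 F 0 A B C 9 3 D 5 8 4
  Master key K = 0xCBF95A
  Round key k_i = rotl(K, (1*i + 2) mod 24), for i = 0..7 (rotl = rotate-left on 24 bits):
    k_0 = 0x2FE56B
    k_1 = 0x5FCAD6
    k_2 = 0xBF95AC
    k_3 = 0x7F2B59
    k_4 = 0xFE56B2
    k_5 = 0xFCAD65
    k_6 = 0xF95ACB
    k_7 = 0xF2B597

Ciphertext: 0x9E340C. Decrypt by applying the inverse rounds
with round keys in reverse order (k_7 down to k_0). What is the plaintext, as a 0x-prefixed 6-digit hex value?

s_0 = ciphertext = 0x9E340C
s_1 = InvRound(s_0, k_7) = 0x9AB9E3
s_2 = InvRound(s_1, k_6) = 0x8E59AB
s_3 = InvRound(s_2, k_5) = 0x61D8E5
s_4 = InvRound(s_3, k_4) = 0xE7161D
s_5 = InvRound(s_4, k_3) = 0x9F6E71
s_6 = InvRound(s_5, k_2) = 0x3889F6
s_7 = InvRound(s_6, k_1) = 0x50E388
s_8 = InvRound(s_7, k_0) = 0x58750E

0x58750E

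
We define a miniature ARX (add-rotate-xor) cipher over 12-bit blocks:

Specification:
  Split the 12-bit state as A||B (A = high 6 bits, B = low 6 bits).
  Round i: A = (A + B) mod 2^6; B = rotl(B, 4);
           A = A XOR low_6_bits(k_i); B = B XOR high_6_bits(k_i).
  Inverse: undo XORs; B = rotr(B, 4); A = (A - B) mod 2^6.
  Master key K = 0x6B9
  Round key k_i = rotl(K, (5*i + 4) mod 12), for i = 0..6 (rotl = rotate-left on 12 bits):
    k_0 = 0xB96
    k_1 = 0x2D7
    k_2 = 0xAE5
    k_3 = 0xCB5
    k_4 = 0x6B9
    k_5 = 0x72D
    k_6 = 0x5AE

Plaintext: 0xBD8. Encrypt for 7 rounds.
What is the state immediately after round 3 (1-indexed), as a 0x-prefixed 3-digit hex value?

0x2BB

s_0 = plaintext = 0xBD8
s_1 = Round(s_0, k_0) = 0x468
s_2 = Round(s_1, k_1) = 0xB81
s_3 = Round(s_2, k_2) = 0x2BB
s_4 = Round(s_3, k_3) = 0xC0C
s_5 = Round(s_4, k_4) = 0x159
s_6 = Round(s_5, k_5) = 0xCCA
s_7 = Round(s_6, k_6) = 0x4F4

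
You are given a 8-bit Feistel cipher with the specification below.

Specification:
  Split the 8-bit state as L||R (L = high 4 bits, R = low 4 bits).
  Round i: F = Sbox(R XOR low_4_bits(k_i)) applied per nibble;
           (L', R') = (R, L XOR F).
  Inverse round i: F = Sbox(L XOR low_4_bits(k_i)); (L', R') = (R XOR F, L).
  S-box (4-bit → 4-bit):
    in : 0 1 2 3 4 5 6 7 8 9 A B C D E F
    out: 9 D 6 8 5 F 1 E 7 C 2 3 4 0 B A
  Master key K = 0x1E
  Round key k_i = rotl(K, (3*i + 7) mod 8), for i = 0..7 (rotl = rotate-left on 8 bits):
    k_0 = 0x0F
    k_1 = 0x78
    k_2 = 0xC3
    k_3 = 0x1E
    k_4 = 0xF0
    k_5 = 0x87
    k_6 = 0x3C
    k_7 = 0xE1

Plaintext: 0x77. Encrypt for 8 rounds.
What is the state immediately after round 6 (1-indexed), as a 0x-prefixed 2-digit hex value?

s_0 = plaintext = 0x77
s_1 = Round(s_0, k_0) = 0x70
s_2 = Round(s_1, k_1) = 0x00
s_3 = Round(s_2, k_2) = 0x08
s_4 = Round(s_3, k_3) = 0x81
s_5 = Round(s_4, k_4) = 0x15
s_6 = Round(s_5, k_5) = 0x57
s_7 = Round(s_6, k_6) = 0x76
s_8 = Round(s_7, k_7) = 0x69

0x57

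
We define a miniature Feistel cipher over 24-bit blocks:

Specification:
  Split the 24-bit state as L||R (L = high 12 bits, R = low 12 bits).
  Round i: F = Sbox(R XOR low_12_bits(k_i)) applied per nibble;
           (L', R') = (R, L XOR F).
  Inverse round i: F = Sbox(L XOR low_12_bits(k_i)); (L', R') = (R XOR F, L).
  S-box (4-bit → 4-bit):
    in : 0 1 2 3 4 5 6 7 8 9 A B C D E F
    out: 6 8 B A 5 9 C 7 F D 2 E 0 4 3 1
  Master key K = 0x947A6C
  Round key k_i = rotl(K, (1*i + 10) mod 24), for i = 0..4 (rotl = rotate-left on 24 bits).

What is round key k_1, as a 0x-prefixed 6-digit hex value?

0xD364A3

K = 0x947A6C
k_0 = rotl(K, (1*0+10) mod 24) = rotl(K, 10) = 0xE9B251
k_1 = rotl(K, (1*1+10) mod 24) = rotl(K, 11) = 0xD364A3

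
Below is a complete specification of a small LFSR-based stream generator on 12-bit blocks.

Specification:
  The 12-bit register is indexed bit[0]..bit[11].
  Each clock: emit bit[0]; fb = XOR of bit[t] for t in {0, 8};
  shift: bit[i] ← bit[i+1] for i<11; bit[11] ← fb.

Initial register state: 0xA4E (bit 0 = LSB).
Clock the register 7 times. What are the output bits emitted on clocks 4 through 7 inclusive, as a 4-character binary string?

reg_0 = 0xA4E
clock 1: out=0, reg = 0x527
clock 2: out=1, reg = 0x293
clock 3: out=1, reg = 0x949
clock 4: out=1, reg = 0x4A4
clock 5: out=0, reg = 0x252
clock 6: out=0, reg = 0x129
clock 7: out=1, reg = 0x094

1001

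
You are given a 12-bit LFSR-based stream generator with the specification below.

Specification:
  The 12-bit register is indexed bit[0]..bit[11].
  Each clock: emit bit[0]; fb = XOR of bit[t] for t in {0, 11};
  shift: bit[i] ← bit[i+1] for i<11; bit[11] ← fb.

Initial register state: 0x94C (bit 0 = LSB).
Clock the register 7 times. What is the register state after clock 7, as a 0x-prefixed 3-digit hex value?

0x772

reg_0 = 0x94C
clock 1: out=0, reg = 0xCA6
clock 2: out=0, reg = 0xE53
clock 3: out=1, reg = 0x729
clock 4: out=1, reg = 0xB94
clock 5: out=0, reg = 0xDCA
clock 6: out=0, reg = 0xEE5
clock 7: out=1, reg = 0x772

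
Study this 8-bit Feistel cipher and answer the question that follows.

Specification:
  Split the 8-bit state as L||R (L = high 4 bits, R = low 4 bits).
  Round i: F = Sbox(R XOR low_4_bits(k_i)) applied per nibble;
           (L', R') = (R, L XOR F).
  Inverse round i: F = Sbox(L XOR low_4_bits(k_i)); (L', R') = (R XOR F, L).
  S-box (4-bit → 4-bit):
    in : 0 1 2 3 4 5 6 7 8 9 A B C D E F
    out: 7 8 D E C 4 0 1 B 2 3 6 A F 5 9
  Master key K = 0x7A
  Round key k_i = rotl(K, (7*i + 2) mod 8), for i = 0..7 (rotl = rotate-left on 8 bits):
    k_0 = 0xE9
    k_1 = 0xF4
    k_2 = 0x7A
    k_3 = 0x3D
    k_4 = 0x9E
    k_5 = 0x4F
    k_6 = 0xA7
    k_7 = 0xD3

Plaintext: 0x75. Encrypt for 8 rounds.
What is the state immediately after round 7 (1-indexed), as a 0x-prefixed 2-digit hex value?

s_0 = plaintext = 0x75
s_1 = Round(s_0, k_0) = 0x5D
s_2 = Round(s_1, k_1) = 0xD7
s_3 = Round(s_2, k_2) = 0x72
s_4 = Round(s_3, k_3) = 0x2E
s_5 = Round(s_4, k_4) = 0xE5
s_6 = Round(s_5, k_5) = 0x5D
s_7 = Round(s_6, k_6) = 0xD6
s_8 = Round(s_7, k_7) = 0x69

0xD6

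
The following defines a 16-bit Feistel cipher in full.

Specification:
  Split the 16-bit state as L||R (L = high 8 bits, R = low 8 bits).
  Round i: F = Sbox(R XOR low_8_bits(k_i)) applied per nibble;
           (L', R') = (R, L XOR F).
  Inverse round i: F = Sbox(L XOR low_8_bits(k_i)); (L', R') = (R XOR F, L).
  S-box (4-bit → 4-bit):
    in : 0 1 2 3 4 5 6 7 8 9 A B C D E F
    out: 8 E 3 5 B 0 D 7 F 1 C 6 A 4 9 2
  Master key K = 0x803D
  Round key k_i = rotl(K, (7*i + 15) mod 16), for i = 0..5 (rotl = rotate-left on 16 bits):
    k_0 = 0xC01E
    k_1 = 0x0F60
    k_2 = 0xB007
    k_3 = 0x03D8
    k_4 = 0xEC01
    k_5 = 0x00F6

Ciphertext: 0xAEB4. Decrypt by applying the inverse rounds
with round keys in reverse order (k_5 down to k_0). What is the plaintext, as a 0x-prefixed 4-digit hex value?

0x3A9B

s_0 = ciphertext = 0xAEB4
s_1 = InvRound(s_0, k_5) = 0xBBAE
s_2 = InvRound(s_1, k_4) = 0xC2BB
s_3 = InvRound(s_2, k_3) = 0x57C2
s_4 = InvRound(s_3, k_2) = 0xCA57
s_5 = InvRound(s_4, k_1) = 0x9BCA
s_6 = InvRound(s_5, k_0) = 0x3A9B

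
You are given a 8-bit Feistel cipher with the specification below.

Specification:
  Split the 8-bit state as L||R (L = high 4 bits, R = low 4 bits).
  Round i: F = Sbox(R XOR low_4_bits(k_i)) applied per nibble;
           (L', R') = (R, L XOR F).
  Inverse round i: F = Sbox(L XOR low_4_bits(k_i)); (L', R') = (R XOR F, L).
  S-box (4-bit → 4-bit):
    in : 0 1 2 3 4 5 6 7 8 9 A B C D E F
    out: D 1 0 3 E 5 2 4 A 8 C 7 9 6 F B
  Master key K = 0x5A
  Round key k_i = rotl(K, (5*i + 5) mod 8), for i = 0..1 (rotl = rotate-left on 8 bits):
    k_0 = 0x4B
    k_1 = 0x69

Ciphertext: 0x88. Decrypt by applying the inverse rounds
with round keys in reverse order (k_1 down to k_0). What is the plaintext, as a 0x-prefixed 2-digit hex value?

s_0 = ciphertext = 0x88
s_1 = InvRound(s_0, k_1) = 0x98
s_2 = InvRound(s_1, k_0) = 0x89

0x89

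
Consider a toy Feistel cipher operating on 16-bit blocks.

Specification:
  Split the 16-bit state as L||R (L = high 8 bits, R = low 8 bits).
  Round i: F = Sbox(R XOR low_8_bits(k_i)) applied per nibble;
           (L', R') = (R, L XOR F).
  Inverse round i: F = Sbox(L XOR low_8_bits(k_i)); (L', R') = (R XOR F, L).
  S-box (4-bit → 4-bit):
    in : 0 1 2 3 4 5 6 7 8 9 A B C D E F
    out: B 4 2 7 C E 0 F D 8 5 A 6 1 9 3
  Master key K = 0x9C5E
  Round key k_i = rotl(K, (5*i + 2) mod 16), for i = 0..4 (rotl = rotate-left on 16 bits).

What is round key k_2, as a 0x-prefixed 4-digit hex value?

0xE9C5

K = 0x9C5E
k_0 = rotl(K, (5*0+2) mod 16) = rotl(K, 2) = 0x717A
k_1 = rotl(K, (5*1+2) mod 16) = rotl(K, 7) = 0x2F4E
k_2 = rotl(K, (5*2+2) mod 16) = rotl(K, 12) = 0xE9C5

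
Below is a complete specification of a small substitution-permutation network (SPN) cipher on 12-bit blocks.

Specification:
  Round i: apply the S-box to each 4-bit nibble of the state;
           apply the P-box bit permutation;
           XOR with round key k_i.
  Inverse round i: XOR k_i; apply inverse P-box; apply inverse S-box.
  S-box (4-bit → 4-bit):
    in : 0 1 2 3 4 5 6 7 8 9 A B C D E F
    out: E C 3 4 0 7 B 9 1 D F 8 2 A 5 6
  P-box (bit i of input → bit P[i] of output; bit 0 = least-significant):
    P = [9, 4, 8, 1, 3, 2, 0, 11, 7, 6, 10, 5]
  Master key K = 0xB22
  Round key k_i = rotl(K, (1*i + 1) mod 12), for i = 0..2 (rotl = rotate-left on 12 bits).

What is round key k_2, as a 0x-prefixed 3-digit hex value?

0x915

K = 0xB22
k_0 = rotl(K, (1*0+1) mod 12) = rotl(K, 1) = 0x645
k_1 = rotl(K, (1*1+1) mod 12) = rotl(K, 2) = 0xC8A
k_2 = rotl(K, (1*2+1) mod 12) = rotl(K, 3) = 0x915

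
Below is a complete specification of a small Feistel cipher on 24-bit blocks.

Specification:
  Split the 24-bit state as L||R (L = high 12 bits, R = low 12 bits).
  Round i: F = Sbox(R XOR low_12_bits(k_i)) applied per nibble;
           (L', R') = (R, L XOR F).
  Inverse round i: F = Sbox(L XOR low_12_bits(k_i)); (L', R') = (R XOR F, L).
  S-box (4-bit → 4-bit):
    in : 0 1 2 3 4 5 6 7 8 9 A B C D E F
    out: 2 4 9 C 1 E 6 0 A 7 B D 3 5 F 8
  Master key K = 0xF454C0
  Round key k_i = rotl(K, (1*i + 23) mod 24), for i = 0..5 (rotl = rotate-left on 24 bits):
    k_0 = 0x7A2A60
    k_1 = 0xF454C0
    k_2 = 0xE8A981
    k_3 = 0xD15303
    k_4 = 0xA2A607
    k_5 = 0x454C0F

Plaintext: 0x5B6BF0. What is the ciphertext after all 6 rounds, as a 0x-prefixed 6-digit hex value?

0x23CE83

s_0 = plaintext = 0x5B6BF0
s_1 = Round(s_0, k_0) = 0xBF01C4
s_2 = Round(s_1, k_1) = 0x1C45D1
s_3 = Round(s_2, k_2) = 0x5D1226
s_4 = Round(s_3, k_3) = 0x22614F
s_5 = Round(s_4, k_4) = 0x14F23C
s_6 = Round(s_5, k_5) = 0x23CE83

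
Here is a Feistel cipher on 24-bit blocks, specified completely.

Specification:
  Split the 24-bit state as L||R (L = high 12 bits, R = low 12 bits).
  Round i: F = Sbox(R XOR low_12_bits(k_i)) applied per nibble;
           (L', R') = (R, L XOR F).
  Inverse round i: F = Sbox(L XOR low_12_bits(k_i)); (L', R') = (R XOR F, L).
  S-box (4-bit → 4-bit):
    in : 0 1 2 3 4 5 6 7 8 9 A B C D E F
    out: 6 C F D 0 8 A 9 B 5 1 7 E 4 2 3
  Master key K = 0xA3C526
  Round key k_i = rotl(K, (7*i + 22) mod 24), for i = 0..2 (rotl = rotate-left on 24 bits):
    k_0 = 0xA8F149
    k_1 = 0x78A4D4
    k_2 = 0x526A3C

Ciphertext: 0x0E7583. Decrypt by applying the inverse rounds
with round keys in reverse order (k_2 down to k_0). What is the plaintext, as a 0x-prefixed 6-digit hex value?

s_0 = ciphertext = 0x0E7583
s_1 = InvRound(s_0, k_2) = 0x4C40E7
s_2 = InvRound(s_1, k_1) = 0x6214C4
s_3 = InvRound(s_2, k_0) = 0xD6F621

0xD6F621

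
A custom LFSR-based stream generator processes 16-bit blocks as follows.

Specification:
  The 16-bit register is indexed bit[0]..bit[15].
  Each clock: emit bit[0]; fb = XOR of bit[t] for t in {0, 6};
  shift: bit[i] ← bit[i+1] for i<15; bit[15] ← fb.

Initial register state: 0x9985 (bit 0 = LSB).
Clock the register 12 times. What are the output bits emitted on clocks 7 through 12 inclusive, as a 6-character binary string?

011001

reg_0 = 0x9985
clock 1: out=1, reg = 0xCCC2
clock 2: out=0, reg = 0xE661
clock 3: out=1, reg = 0x7330
clock 4: out=0, reg = 0x3998
clock 5: out=0, reg = 0x1CCC
clock 6: out=0, reg = 0x8E66
clock 7: out=0, reg = 0xC733
clock 8: out=1, reg = 0xE399
clock 9: out=1, reg = 0xF1CC
clock 10: out=0, reg = 0xF8E6
clock 11: out=0, reg = 0xFC73
clock 12: out=1, reg = 0x7E39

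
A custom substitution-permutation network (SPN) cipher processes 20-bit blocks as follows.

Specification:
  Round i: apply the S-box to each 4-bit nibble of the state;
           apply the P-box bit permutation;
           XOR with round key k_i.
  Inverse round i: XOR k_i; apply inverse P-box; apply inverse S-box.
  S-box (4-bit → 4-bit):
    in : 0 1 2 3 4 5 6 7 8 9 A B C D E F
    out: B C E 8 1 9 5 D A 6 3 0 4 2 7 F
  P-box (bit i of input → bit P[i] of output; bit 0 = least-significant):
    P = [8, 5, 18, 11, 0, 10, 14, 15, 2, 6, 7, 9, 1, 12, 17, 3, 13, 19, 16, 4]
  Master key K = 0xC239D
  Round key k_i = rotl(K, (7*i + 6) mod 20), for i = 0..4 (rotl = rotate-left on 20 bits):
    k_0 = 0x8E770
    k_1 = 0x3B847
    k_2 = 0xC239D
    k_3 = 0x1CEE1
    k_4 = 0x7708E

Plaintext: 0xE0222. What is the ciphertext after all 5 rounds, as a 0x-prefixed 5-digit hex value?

0xBE4D2

s_0 = plaintext = 0xE0222
s_1 = Round(s_0, k_0) = 0x5199A
s_2 = Round(s_1, k_1) = 0x1DDBF
s_3 = Round(s_2, k_2) = 0x93AED
s_4 = Round(s_3, k_3) = 0x88A8C
s_5 = Round(s_4, k_4) = 0xBE4D2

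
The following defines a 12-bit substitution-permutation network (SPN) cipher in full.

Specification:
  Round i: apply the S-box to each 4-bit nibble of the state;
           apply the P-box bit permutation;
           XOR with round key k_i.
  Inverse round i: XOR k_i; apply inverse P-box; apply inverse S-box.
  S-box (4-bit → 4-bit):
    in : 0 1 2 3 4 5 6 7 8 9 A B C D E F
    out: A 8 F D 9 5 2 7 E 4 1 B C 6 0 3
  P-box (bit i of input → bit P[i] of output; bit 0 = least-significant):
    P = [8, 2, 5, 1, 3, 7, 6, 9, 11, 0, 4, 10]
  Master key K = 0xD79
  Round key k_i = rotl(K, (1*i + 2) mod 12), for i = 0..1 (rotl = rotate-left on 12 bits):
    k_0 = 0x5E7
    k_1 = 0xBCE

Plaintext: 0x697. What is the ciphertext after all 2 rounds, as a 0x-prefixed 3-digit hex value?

0x428

s_0 = plaintext = 0x697
s_1 = Round(s_0, k_0) = 0x482
s_2 = Round(s_1, k_1) = 0x428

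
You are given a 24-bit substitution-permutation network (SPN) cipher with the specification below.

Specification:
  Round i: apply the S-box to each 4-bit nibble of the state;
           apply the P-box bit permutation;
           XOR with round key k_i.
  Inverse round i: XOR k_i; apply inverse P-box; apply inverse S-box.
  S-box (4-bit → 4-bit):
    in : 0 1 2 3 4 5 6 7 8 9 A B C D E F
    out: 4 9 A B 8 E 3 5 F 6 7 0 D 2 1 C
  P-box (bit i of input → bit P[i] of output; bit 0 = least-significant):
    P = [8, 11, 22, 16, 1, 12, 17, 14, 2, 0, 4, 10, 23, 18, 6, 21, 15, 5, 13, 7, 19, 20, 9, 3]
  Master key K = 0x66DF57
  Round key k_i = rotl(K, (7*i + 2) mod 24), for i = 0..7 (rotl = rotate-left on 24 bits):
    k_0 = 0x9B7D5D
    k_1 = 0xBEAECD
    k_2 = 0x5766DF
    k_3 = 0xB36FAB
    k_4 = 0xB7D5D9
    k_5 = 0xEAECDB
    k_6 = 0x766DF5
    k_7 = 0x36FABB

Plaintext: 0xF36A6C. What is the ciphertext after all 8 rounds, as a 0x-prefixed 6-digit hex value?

0xE793A2

s_0 = plaintext = 0xF36A6C
s_1 = Round(s_0, k_0) = 0x5EEEE2
s_2 = Round(s_1, k_1) = 0x2F24C3
s_3 = Round(s_2, k_2) = 0x600B55
s_4 = Round(s_3, k_3) = 0xE817EB
s_5 = Round(s_4, k_4) = 0x1F756F
s_6 = Round(s_5, k_5) = 0x23D800
s_7 = Round(s_6, k_6) = 0x20E948
s_8 = Round(s_7, k_7) = 0xE793A2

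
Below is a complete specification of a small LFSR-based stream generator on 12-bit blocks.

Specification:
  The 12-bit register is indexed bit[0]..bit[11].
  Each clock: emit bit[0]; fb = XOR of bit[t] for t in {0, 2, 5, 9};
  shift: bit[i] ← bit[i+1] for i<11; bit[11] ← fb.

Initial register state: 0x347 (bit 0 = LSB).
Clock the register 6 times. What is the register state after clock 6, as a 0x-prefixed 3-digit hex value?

0x94D

reg_0 = 0x347
clock 1: out=1, reg = 0x9A3
clock 2: out=1, reg = 0x4D1
clock 3: out=1, reg = 0xA68
clock 4: out=0, reg = 0x534
clock 5: out=0, reg = 0x29A
clock 6: out=0, reg = 0x94D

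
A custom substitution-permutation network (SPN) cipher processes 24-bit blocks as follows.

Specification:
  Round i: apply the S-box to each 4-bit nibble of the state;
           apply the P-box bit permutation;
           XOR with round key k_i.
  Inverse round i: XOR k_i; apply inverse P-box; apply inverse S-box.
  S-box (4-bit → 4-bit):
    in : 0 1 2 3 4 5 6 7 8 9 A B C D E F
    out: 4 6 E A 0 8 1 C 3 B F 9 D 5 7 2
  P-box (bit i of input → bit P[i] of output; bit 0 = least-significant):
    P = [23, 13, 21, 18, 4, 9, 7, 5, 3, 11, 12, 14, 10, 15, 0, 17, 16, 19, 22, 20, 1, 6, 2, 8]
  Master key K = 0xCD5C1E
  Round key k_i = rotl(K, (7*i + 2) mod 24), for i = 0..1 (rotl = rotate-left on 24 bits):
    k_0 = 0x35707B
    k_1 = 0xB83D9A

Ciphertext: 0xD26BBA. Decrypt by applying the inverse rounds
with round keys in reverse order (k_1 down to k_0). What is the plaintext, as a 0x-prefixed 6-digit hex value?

s_0 = ciphertext = 0xD26BBA
s_1 = InvRound(s_0, k_1) = 0x41B730
s_2 = InvRound(s_1, k_0) = 0x97EBF7

0x97EBF7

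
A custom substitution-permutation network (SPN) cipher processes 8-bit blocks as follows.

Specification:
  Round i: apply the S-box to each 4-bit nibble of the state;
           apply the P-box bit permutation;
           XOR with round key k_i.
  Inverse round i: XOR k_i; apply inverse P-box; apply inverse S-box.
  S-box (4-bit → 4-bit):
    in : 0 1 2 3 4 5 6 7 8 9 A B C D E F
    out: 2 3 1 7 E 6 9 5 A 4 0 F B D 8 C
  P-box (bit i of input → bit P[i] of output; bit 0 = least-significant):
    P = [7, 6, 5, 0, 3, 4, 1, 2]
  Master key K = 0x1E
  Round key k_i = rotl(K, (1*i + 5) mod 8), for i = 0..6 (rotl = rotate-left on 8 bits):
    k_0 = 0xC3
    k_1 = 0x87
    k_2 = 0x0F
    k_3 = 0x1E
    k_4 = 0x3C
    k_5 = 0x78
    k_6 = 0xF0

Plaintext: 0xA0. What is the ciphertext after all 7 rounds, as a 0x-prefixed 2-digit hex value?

s_0 = plaintext = 0xA0
s_1 = Round(s_0, k_0) = 0x83
s_2 = Round(s_1, k_1) = 0x73
s_3 = Round(s_2, k_2) = 0xE5
s_4 = Round(s_3, k_3) = 0x7A
s_5 = Round(s_4, k_4) = 0x36
s_6 = Round(s_5, k_5) = 0xE3
s_7 = Round(s_6, k_6) = 0x14

0x14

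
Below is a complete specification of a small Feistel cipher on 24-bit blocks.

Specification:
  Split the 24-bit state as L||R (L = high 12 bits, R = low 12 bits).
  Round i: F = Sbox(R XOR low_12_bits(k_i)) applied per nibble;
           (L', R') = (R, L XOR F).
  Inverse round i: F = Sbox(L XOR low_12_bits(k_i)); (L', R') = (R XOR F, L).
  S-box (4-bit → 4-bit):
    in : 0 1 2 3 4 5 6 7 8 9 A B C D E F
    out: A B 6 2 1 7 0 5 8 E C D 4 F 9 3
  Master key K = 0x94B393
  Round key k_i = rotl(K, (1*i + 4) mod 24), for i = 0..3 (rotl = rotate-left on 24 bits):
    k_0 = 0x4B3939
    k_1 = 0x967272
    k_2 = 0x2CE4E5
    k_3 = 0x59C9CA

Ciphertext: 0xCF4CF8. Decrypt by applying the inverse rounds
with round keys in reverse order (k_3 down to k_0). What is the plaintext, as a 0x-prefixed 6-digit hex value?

0x0BA414

s_0 = ciphertext = 0xCF4CF8
s_1 = InvRound(s_0, k_3) = 0xBD1CF4
s_2 = InvRound(s_1, k_2) = 0xFD5BD1
s_3 = InvRound(s_2, k_1) = 0x414FD5
s_4 = InvRound(s_3, k_0) = 0x0BA414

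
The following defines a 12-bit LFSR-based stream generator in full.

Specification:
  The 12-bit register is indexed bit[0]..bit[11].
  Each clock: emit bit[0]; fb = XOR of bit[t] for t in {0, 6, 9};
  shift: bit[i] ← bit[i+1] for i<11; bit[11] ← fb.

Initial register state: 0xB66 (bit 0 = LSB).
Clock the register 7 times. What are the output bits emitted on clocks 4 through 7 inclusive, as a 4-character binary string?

0011

reg_0 = 0xB66
clock 1: out=0, reg = 0x5B3
clock 2: out=1, reg = 0xAD9
clock 3: out=1, reg = 0xD6C
clock 4: out=0, reg = 0xEB6
clock 5: out=0, reg = 0xF5B
clock 6: out=1, reg = 0xFAD
clock 7: out=1, reg = 0x7D6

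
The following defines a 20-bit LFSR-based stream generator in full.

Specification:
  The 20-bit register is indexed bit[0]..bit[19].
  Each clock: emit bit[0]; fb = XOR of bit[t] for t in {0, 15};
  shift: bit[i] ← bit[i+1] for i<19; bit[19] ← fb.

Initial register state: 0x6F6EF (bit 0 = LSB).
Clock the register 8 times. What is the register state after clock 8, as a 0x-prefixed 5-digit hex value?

reg_0 = 0x6F6EF
clock 1: out=1, reg = 0x37B77
clock 2: out=1, reg = 0x9BDBB
clock 3: out=1, reg = 0x4DEDD
clock 4: out=1, reg = 0x26F6E
clock 5: out=0, reg = 0x137B7
clock 6: out=1, reg = 0x89BDB
clock 7: out=1, reg = 0x44DED
clock 8: out=1, reg = 0xA26F6

0xA26F6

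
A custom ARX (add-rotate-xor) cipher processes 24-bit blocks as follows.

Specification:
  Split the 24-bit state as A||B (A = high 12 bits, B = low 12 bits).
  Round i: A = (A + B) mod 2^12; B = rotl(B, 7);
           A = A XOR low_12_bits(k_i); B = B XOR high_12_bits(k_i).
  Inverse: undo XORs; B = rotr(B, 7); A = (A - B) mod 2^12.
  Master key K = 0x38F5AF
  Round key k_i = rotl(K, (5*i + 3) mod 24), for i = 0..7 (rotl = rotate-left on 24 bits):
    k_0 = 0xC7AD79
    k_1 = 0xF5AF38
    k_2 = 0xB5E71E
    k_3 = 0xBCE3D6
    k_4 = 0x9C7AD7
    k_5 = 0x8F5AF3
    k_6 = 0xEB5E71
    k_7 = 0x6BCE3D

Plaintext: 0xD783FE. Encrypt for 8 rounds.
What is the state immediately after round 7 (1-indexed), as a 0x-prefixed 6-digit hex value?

0x1D151E

s_0 = plaintext = 0xD783FE
s_1 = Round(s_0, k_0) = 0xC0F365
s_2 = Round(s_1, k_1) = 0x04CDC1
s_3 = Round(s_2, k_2) = 0x913BB0
s_4 = Round(s_3, k_3) = 0x715393
s_5 = Round(s_4, k_4) = 0x07F05B
s_6 = Round(s_5, k_5) = 0xA29577
s_7 = Round(s_6, k_6) = 0x1D151E
s_8 = Round(s_7, k_7) = 0x8D2994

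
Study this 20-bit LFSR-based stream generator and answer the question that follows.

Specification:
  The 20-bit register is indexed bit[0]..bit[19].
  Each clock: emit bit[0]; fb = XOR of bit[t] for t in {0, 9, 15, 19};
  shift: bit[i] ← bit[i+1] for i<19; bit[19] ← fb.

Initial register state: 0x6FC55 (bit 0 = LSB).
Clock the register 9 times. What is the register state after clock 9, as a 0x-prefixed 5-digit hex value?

reg_0 = 0x6FC55
clock 1: out=1, reg = 0x37E2A
clock 2: out=0, reg = 0x9BF15
clock 3: out=1, reg = 0x4DF8A
clock 4: out=0, reg = 0x26FC5
clock 5: out=1, reg = 0x137E2
clock 6: out=0, reg = 0x89BF1
clock 7: out=1, reg = 0x44DF8
clock 8: out=0, reg = 0x226FC
clock 9: out=0, reg = 0x9137E

0x9137E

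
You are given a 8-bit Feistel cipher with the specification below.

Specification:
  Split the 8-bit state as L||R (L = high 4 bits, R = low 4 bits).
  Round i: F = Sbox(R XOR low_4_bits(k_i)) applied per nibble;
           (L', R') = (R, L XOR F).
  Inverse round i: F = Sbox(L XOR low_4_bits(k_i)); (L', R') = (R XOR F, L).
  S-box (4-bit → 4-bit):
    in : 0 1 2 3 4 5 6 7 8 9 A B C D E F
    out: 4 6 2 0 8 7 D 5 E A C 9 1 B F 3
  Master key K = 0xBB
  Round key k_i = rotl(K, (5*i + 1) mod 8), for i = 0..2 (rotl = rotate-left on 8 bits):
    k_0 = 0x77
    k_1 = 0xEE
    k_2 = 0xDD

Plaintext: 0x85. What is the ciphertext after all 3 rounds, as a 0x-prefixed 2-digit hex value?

0xDE

s_0 = plaintext = 0x85
s_1 = Round(s_0, k_0) = 0x5A
s_2 = Round(s_1, k_1) = 0xAD
s_3 = Round(s_2, k_2) = 0xDE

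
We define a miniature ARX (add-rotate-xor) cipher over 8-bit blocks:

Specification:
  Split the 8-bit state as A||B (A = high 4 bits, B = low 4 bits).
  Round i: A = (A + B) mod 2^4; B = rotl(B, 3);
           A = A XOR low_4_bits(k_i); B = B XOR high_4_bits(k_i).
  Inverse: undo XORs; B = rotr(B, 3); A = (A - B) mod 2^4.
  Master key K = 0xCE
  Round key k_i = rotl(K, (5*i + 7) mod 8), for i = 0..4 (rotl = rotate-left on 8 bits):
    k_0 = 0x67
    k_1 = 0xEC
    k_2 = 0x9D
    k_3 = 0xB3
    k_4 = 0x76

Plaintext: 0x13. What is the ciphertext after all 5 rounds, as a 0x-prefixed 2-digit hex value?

s_0 = plaintext = 0x13
s_1 = Round(s_0, k_0) = 0x3F
s_2 = Round(s_1, k_1) = 0xE1
s_3 = Round(s_2, k_2) = 0x21
s_4 = Round(s_3, k_3) = 0x03
s_5 = Round(s_4, k_4) = 0x5E

0x5E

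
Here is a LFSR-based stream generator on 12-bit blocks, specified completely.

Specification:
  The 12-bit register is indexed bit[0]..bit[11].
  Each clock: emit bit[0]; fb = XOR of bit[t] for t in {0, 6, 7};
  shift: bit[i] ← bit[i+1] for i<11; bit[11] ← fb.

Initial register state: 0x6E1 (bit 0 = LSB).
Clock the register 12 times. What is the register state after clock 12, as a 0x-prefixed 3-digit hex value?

reg_0 = 0x6E1
clock 1: out=1, reg = 0xB70
clock 2: out=0, reg = 0xDB8
clock 3: out=0, reg = 0xEDC
clock 4: out=0, reg = 0x76E
clock 5: out=0, reg = 0xBB7
clock 6: out=1, reg = 0x5DB
clock 7: out=1, reg = 0xAED
clock 8: out=1, reg = 0xD76
clock 9: out=0, reg = 0xEBB
clock 10: out=1, reg = 0x75D
clock 11: out=1, reg = 0x3AE
clock 12: out=0, reg = 0x9D7

0x9D7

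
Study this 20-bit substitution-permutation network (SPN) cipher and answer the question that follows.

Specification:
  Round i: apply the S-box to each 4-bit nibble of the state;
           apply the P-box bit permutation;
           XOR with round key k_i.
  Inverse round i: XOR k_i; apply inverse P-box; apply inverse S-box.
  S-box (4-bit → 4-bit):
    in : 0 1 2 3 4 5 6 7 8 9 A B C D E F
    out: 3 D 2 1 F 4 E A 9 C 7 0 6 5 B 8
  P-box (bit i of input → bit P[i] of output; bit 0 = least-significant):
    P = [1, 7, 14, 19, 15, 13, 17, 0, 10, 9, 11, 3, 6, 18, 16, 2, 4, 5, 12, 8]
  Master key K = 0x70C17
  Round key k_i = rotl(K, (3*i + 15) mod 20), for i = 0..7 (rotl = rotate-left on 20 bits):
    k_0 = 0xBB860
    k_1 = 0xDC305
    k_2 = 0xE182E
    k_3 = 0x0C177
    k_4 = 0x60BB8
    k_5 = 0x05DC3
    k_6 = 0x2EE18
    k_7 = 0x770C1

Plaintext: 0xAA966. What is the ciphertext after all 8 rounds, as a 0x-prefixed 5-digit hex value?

s_0 = plaintext = 0xAA966
s_1 = Round(s_0, k_0) = 0x4C099
s_2 = Round(s_1, k_1) = 0x29434
s_3 = Round(s_2, k_2) = 0x7D680
s_4 = Round(s_3, k_3) = 0x14A9C
s_5 = Round(s_4, k_4) = 0x1546D
s_6 = Round(s_5, k_5) = 0x322D8
s_7 = Round(s_6, k_6) = 0xC6C0A
s_8 = Round(s_7, k_7) = 0x28A67

0x28A67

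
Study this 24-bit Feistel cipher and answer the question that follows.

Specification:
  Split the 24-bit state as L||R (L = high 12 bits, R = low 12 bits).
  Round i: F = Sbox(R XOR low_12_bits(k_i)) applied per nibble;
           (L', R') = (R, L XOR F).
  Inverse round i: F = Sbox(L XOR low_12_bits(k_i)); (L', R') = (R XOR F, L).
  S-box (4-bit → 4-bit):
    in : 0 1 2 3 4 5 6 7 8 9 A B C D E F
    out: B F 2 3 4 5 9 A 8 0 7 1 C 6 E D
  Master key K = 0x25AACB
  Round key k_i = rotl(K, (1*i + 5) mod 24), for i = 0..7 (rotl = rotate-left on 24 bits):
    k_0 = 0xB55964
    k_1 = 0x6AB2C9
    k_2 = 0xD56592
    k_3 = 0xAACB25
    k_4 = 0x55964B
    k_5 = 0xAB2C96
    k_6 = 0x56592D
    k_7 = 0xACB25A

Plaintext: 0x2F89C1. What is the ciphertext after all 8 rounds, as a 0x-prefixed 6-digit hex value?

0x787D57

s_0 = plaintext = 0x2F89C1
s_1 = Round(s_0, k_0) = 0x9C198D
s_2 = Round(s_1, k_1) = 0x98D885
s_3 = Round(s_2, k_2) = 0x885F77
s_4 = Round(s_3, k_3) = 0xF77CD7
s_5 = Round(s_4, k_4) = 0xCD787B
s_6 = Round(s_5, k_5) = 0x87B831
s_7 = Round(s_6, k_6) = 0x831787
s_8 = Round(s_7, k_7) = 0x787D57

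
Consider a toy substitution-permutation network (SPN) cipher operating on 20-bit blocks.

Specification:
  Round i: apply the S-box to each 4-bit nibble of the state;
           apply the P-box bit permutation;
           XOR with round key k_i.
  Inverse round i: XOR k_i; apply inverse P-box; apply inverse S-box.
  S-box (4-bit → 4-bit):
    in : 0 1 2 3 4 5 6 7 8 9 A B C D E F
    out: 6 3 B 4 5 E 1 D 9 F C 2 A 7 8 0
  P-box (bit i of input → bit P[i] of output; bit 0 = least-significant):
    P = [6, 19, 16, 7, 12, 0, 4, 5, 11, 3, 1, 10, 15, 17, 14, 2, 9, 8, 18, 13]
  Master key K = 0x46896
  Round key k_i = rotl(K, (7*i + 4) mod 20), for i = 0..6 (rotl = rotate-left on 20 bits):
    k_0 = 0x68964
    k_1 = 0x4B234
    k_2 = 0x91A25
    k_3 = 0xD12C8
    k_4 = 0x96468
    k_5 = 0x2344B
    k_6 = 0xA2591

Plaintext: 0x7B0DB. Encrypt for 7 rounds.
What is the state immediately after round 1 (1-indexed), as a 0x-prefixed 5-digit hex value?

s_0 = plaintext = 0x7B0DB
s_1 = Round(s_0, k_0) = 0x8BB7F
s_2 = Round(s_1, k_1) = 0x6800C
s_3 = Round(s_2, k_2) = 0x198BA
s_4 = Round(s_3, k_3) = 0xEDD4D
s_5 = Round(s_4, k_4) = 0x29C32
s_6 = Round(s_5, k_5) = 0x8D397
s_7 = Round(s_6, k_6) = 0x9D762

0x8BB7F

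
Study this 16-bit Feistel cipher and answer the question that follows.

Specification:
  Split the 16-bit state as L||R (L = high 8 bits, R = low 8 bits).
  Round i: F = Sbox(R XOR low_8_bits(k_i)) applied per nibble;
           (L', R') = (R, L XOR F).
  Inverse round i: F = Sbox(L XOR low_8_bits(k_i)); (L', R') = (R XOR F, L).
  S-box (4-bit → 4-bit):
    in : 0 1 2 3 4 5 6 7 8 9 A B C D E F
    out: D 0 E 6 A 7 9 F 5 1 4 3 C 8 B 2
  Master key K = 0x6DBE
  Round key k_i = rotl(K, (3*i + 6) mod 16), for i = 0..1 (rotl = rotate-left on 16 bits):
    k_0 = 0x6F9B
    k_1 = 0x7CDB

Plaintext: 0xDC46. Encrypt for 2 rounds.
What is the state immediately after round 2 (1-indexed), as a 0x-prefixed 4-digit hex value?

0x5414

s_0 = plaintext = 0xDC46
s_1 = Round(s_0, k_0) = 0x4654
s_2 = Round(s_1, k_1) = 0x5414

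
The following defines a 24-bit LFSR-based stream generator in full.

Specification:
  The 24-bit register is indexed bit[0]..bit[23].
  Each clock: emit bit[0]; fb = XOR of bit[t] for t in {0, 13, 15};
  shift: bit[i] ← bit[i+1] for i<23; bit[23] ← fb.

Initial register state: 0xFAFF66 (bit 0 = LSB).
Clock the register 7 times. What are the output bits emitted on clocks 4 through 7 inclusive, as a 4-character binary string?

0011

reg_0 = 0xFAFF66
clock 1: out=0, reg = 0x7D7FB3
clock 2: out=1, reg = 0x3EBFD9
clock 3: out=1, reg = 0x9F5FEC
clock 4: out=0, reg = 0x4FAFF6
clock 5: out=0, reg = 0x27D7FB
clock 6: out=1, reg = 0x13EBFD
clock 7: out=1, reg = 0x89F5FE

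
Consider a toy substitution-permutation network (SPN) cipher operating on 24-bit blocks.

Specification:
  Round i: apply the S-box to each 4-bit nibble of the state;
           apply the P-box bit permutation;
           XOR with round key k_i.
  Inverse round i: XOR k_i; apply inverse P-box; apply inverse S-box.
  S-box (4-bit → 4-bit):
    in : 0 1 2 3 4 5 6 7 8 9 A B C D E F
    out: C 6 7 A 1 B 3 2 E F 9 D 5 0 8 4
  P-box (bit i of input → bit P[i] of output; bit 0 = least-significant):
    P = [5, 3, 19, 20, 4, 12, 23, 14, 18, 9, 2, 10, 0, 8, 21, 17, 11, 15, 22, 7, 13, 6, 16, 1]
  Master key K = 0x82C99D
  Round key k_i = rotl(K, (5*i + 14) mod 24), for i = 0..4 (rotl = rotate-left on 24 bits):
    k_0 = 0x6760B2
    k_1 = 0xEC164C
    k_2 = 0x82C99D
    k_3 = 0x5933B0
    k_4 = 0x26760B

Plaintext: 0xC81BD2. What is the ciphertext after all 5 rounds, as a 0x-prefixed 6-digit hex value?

s_0 = plaintext = 0xC81BD2
s_1 = Round(s_0, k_0) = 0x0AC51E
s_2 = Round(s_1, k_1) = 0x5908CF
s_3 = Round(s_2, k_2) = 0x68674B
s_4 = Round(s_3, k_3) = 0x019041
s_5 = Round(s_4, k_4) = 0x4DF314

0x4DF314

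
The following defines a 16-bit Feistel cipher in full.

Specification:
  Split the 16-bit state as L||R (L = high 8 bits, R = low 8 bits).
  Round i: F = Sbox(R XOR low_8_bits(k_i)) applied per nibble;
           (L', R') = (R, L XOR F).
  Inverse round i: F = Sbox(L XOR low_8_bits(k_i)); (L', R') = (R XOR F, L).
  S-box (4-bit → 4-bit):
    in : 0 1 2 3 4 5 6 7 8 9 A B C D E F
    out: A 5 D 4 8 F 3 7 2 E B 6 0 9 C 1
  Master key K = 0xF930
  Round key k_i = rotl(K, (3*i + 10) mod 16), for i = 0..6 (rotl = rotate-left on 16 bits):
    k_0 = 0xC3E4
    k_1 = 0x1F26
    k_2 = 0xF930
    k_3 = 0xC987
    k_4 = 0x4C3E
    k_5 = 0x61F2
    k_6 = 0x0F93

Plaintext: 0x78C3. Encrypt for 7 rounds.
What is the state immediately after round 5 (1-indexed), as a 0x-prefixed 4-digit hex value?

s_0 = plaintext = 0x78C3
s_1 = Round(s_0, k_0) = 0xC3AF
s_2 = Round(s_1, k_1) = 0xAFED
s_3 = Round(s_2, k_2) = 0xED36
s_4 = Round(s_3, k_3) = 0x3688
s_5 = Round(s_4, k_4) = 0x8855
s_6 = Round(s_5, k_5) = 0x553F
s_7 = Round(s_6, k_6) = 0x3FE5

0x8855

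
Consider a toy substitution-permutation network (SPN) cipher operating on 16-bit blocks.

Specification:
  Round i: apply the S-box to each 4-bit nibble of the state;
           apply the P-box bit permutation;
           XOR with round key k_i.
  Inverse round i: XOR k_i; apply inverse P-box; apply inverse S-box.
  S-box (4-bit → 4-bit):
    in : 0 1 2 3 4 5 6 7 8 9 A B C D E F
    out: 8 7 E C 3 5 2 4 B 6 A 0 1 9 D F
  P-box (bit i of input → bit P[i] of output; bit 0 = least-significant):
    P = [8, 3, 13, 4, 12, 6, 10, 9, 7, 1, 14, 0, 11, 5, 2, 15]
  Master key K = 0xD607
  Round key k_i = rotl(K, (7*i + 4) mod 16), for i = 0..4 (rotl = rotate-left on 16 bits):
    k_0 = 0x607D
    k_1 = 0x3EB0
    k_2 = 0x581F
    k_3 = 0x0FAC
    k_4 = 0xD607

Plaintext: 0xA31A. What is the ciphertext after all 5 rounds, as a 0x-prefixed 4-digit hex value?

0x3BA3

s_0 = plaintext = 0xA31A
s_1 = Round(s_0, k_0) = 0xB404
s_2 = Round(s_1, k_1) = 0x3D3A
s_3 = Round(s_2, k_2) = 0xDE82
s_4 = Round(s_3, k_3) = 0xF575
s_5 = Round(s_4, k_4) = 0x3BA3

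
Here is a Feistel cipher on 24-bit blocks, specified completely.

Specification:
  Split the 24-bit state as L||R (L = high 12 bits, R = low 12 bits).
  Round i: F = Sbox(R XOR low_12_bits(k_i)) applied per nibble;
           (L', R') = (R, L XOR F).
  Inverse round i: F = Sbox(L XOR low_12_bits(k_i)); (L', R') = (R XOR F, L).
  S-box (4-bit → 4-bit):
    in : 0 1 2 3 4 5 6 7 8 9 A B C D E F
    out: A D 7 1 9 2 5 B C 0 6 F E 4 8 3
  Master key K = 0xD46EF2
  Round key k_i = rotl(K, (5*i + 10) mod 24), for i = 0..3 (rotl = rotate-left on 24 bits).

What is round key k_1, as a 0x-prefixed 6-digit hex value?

0x796A37

K = 0xD46EF2
k_0 = rotl(K, (5*0+10) mod 24) = rotl(K, 10) = 0xBBCB51
k_1 = rotl(K, (5*1+10) mod 24) = rotl(K, 15) = 0x796A37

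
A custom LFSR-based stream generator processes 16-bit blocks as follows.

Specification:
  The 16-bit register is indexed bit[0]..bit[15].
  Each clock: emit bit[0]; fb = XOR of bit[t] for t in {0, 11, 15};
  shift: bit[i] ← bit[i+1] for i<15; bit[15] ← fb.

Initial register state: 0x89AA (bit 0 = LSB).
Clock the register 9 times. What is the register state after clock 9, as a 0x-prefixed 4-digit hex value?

0x6B44

reg_0 = 0x89AA
clock 1: out=0, reg = 0x44D5
clock 2: out=1, reg = 0xA26A
clock 3: out=0, reg = 0xD135
clock 4: out=1, reg = 0x689A
clock 5: out=0, reg = 0xB44D
clock 6: out=1, reg = 0x5A26
clock 7: out=0, reg = 0xAD13
clock 8: out=1, reg = 0xD689
clock 9: out=1, reg = 0x6B44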